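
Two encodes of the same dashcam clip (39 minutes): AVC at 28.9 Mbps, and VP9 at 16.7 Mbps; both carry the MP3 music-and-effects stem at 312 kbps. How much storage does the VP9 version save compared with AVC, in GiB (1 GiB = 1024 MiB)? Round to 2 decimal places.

3.32 GiB

39 min = 2340 s
Audio: 312 kbps = 0.312 Mbps.
AVC: 29.212 Mbps × 2340 s = 68356.1 Mb = 7.958 GiB.
VP9: 17.012 Mbps × 2340 s = 39808.1 Mb = 4.634 GiB.
Saving: 7.958 − 4.634 = 3.323 GiB.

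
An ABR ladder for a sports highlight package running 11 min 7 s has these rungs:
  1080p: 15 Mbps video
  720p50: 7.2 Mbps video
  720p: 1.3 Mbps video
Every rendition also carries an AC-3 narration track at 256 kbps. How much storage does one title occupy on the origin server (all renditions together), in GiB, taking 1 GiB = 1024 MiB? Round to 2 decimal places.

1.88 GiB

11 min 7 s = 667 s
Audio: 256 kbps = 0.256 Mbps.
Sum of rendition bitrates: (15+0.256) + (7.2+0.256) + (1.3+0.256) = 24.268 Mbps.
× 667 s = 16,187 Mb = 2,023 MB = 1.884 GiB.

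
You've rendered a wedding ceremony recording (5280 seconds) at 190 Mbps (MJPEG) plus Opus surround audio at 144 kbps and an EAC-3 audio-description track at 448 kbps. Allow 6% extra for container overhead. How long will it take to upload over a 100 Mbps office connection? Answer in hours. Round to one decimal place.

Audio total: 144 + 448 = 592 kbps = 0.592 Mbps.
Total bitrate: 190.592 Mbps.
File: 190.592 Mbps × 5280 s = 1006325.8 Mb.
With 6% container overhead: ×1.06. → 1066705.3 Mb.
At 100 Mbps: 1066705.3 / 100 = 10667.1 s ≈ 2.96 hours.

3.0 hours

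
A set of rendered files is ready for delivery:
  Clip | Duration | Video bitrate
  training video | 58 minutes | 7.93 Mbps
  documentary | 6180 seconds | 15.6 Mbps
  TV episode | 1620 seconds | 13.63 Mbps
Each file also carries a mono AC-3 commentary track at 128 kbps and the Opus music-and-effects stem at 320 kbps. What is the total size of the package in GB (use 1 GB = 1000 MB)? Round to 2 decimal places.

Audio total: 128 + 320 = 448 kbps = 0.448 Mbps.
training video: 8.378 Mbps × 3480 s = 29155.4 Mb
documentary: 16.048 Mbps × 6180 s = 99176.6 Mb
TV episode: 14.078 Mbps × 1620 s = 22806.4 Mb
Total: 151138.4 Mb = 18892.3 MB.
= 18.89 GB.

18.89 GB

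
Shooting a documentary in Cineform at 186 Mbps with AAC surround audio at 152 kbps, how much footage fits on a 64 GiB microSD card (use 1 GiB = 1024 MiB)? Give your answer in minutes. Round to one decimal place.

49.2 minutes

Audio: 152 kbps = 0.152 Mbps.
Total bitrate: 186 + 0.152 = 186.152 Mbps.
Capacity: 64 GiB = 549,756 Mb.
Recording time: 549,756 / 186.152 = 2,953 s ≈ 49.2 minutes.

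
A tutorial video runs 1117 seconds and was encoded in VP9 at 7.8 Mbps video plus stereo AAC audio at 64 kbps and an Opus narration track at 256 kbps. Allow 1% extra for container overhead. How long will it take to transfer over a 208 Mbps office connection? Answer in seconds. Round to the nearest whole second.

44 seconds

Audio total: 64 + 256 = 320 kbps = 0.320 Mbps.
Total bitrate: 8.120 Mbps.
File: 8.120 Mbps × 1117 s = 9070.0 Mb.
With 1% container overhead: ×1.01. → 9160.7 Mb.
At 208 Mbps: 9160.7 / 208 = 44.0 s ≈ 44 seconds.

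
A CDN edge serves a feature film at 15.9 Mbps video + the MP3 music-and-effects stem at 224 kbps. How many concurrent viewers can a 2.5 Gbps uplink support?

Audio: 224 kbps = 0.224 Mbps.
Per-viewer media rate: 16.124 Mbps.
2.5 Gbps = 2,500 Mbps; 2,500 / 16.124 = 155.05 → 155 viewers.

155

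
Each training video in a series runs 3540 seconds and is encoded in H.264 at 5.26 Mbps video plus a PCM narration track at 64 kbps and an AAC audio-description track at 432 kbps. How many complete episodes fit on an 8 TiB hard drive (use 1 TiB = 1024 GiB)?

Audio total: 64 + 432 = 496 kbps = 0.496 Mbps.
Total bitrate: 5.756 Mbps.
Per item: 5.756 Mbps × 3540 s = 20,376 Mb = 2,547 MB.
Capacity: 8 TiB = 70,368,744 Mb; 3453.47 items → 3453 complete.

3453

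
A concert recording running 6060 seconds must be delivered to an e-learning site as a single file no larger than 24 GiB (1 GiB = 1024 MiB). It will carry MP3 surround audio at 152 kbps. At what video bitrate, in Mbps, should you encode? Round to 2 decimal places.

Budget: 24 GiB = 206158.4 Mb.
Total bitrate budget: 206158.4 Mb / 6060 s = 34.020 Mbps.
Audio: 152 kbps = 0.152 Mbps.
Video: 34.020 − 0.152 = 33.868 Mbps.

33.87 Mbps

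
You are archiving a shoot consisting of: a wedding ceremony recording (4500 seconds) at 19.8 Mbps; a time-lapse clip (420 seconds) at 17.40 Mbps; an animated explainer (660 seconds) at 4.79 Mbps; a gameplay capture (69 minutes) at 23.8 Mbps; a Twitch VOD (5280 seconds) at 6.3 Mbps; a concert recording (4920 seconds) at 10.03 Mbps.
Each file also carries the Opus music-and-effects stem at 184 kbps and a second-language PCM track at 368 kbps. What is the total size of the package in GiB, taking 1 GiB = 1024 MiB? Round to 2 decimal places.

Audio total: 184 + 368 = 552 kbps = 0.552 Mbps.
wedding ceremony recording: 20.352 Mbps × 4500 s = 91584.0 Mb
time-lapse clip: 17.952 Mbps × 420 s = 7539.8 Mb
animated explainer: 5.342 Mbps × 660 s = 3525.7 Mb
gameplay capture: 24.352 Mbps × 4140 s = 100817.3 Mb
Twitch VOD: 6.852 Mbps × 5280 s = 36178.6 Mb
concert recording: 10.582 Mbps × 4920 s = 52063.4 Mb
Total: 291708.8 Mb = 36463.6 MB.
= 33.96 GiB.

33.96 GiB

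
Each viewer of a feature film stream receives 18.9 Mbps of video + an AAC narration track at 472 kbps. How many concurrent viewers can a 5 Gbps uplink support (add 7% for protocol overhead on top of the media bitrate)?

241

Audio: 472 kbps = 0.472 Mbps.
Per-viewer media rate: 19.372 Mbps.
On the wire with 7% overhead: 20.728 Mbps.
5 Gbps = 5,000 Mbps; 5,000 / 20.728 = 241.22 → 241 viewers.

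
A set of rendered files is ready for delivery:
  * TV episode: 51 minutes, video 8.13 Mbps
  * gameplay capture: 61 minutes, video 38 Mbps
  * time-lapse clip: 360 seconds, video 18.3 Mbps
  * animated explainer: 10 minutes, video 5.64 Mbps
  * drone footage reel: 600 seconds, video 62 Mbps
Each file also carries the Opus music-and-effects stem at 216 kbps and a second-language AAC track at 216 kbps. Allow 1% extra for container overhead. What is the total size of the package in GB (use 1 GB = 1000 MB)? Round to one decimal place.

Audio total: 216 + 216 = 432 kbps = 0.432 Mbps.
TV episode: 8.562 Mbps × 3060 s × 1.01 = 26461.7 Mb
gameplay capture: 38.432 Mbps × 3660 s × 1.01 = 142067.7 Mb
time-lapse clip: 18.732 Mbps × 360 s × 1.01 = 6811.0 Mb
animated explainer: 6.072 Mbps × 600 s × 1.01 = 3679.6 Mb
drone footage reel: 62.432 Mbps × 600 s × 1.01 = 37833.8 Mb
Total: 216853.8 Mb = 27106.7 MB.
= 27.11 GB.

27.1 GB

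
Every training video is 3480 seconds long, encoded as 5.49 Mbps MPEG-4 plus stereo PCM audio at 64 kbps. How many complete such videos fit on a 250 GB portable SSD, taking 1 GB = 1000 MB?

103

Audio: 64 kbps = 0.064 Mbps.
Total bitrate: 5.554 Mbps.
Per item: 5.554 Mbps × 3480 s = 19,328 Mb = 2,416 MB.
Capacity: 250 GB = 2,000,000 Mb; 103.48 items → 103 complete.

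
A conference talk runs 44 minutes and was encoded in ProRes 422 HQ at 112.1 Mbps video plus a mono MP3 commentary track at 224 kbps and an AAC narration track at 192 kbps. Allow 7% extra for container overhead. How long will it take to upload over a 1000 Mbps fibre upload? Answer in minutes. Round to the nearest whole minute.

44 min = 2640 s
Audio total: 224 + 192 = 416 kbps = 0.416 Mbps.
Total bitrate: 112.516 Mbps.
File: 112.516 Mbps × 2640 s = 297042.2 Mb.
With 7% container overhead: ×1.07. → 317835.2 Mb.
At 1000 Mbps: 317835.2 / 1000 = 317.8 s ≈ 5.3 minutes.

5 minutes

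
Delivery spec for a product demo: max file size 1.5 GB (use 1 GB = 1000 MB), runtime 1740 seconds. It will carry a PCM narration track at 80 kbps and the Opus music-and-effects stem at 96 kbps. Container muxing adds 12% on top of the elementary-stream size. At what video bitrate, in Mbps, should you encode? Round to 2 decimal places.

5.98 Mbps

Budget: 1.5 GB = 12000.0 Mb.
Stream payload after overhead: 12000.0 / 1.12 = 10714.3 Mb.
Total bitrate budget: 10714.3 Mb / 1740 s = 6.158 Mbps.
Audio total: 80 + 96 = 176 kbps = 0.176 Mbps.
Video: 6.158 − 0.176 = 5.982 Mbps.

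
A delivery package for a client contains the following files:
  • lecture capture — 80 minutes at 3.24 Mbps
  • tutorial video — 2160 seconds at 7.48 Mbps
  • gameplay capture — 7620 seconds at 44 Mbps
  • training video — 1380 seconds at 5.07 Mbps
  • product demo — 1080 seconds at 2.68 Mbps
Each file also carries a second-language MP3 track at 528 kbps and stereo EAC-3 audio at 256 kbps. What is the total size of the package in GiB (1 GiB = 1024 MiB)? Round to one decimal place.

45.4 GiB

Audio total: 528 + 256 = 784 kbps = 0.784 Mbps.
lecture capture: 4.024 Mbps × 4800 s = 19315.2 Mb
tutorial video: 8.264 Mbps × 2160 s = 17850.2 Mb
gameplay capture: 44.784 Mbps × 7620 s = 341254.1 Mb
training video: 5.854 Mbps × 1380 s = 8078.5 Mb
product demo: 3.464 Mbps × 1080 s = 3741.1 Mb
Total: 390239.2 Mb = 48779.9 MB.
= 45.43 GiB.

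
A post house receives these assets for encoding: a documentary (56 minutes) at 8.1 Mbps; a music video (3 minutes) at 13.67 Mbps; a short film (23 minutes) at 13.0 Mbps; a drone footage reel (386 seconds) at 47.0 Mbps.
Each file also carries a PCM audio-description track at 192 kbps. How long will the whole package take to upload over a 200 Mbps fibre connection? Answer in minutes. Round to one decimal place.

Audio: 192 kbps = 0.192 Mbps.
documentary: 8.292 Mbps × 3360 s = 27861.1 Mb
music video: 13.862 Mbps × 180 s = 2495.2 Mb
short film: 13.192 Mbps × 1380 s = 18205.0 Mb
drone footage reel: 47.192 Mbps × 386 s = 18216.1 Mb
Total: 66777.4 Mb = 8347.2 MB.
At 200 Mbps: 66777.4 / 200 = 334 s ≈ 5.56 minutes.

5.6 minutes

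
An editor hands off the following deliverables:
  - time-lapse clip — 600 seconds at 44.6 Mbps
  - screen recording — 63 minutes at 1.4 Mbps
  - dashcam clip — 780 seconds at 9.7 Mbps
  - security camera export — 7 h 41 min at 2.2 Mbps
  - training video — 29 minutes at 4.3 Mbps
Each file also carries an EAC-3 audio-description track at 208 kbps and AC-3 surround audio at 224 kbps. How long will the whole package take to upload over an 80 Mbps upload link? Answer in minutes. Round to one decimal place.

25.6 minutes

Audio total: 208 + 224 = 432 kbps = 0.432 Mbps.
time-lapse clip: 45.032 Mbps × 600 s = 27019.2 Mb
screen recording: 1.832 Mbps × 3780 s = 6925.0 Mb
dashcam clip: 10.132 Mbps × 780 s = 7903.0 Mb
security camera export: 2.632 Mbps × 27660 s = 72801.1 Mb
training video: 4.732 Mbps × 1740 s = 8233.7 Mb
Total: 122881.9 Mb = 15360.2 MB.
At 80 Mbps: 122881.9 / 80 = 1536 s ≈ 25.6 minutes.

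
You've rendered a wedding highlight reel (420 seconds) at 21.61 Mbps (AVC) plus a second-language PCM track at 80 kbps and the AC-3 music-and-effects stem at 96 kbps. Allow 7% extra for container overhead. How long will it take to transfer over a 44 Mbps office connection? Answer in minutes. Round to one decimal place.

3.7 minutes

Audio total: 80 + 96 = 176 kbps = 0.176 Mbps.
Total bitrate: 21.786 Mbps.
File: 21.786 Mbps × 420 s = 9150.1 Mb.
With 7% container overhead: ×1.07. → 9790.6 Mb.
At 44 Mbps: 9790.6 / 44 = 222.5 s ≈ 3.71 minutes.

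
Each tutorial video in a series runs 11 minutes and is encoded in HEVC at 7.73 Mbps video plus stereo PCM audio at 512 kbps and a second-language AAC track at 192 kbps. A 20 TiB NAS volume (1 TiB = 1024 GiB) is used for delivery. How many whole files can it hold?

11 min = 660 s
Audio total: 512 + 192 = 704 kbps = 0.704 Mbps.
Total bitrate: 8.434 Mbps.
Per item: 8.434 Mbps × 660 s = 5,566 Mb = 695.8 MB.
Capacity: 20 TiB = 175,921,860 Mb; 31604.02 items → 31604 complete.

31604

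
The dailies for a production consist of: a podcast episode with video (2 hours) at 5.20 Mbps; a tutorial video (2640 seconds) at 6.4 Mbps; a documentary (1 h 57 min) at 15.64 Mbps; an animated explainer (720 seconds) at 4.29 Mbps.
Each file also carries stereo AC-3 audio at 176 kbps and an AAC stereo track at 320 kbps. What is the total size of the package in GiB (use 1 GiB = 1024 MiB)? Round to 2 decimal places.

20.48 GiB

Audio total: 176 + 320 = 496 kbps = 0.496 Mbps.
podcast episode with video: 5.696 Mbps × 7200 s = 41011.2 Mb
tutorial video: 6.896 Mbps × 2640 s = 18205.4 Mb
documentary: 16.136 Mbps × 7020 s = 113274.7 Mb
animated explainer: 4.786 Mbps × 720 s = 3445.9 Mb
Total: 175937.3 Mb = 21992.2 MB.
= 20.48 GiB.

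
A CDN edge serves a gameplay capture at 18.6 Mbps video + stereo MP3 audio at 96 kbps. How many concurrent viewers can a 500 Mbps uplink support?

26

Audio: 96 kbps = 0.096 Mbps.
Per-viewer media rate: 18.696 Mbps.
500 Mbps = 500.0 Mbps; 500.0 / 18.696 = 26.74 → 26 viewers.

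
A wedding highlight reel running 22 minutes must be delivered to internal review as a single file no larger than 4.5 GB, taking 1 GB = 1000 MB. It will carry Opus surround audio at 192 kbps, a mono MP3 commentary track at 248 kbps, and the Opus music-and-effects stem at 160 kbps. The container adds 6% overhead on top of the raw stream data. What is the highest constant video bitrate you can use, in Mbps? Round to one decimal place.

25.1 Mbps

Budget: 4.5 GB = 36000.0 Mb.
Stream payload after overhead: 36000.0 / 1.06 = 33962.3 Mb.
22 min = 1320 s
Total bitrate budget: 33962.3 Mb / 1320 s = 25.729 Mbps.
Audio total: 192 + 248 + 160 = 600 kbps = 0.600 Mbps.
Video: 25.729 − 0.600 = 25.129 Mbps.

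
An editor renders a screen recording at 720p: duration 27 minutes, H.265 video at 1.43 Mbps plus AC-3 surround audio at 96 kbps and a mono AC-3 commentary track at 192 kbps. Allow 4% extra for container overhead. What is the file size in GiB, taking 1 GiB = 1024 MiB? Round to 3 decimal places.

0.337 GiB

27 min = 1620 s
Audio total: 96 + 192 = 288 kbps = 0.288 Mbps.
Total bitrate: 1.43 + 0.288 = 1.718 Mbps.
Stream data: 1.718 Mbps × 1620 s = 2783.2 Mb.
With 4% container overhead: ×1.04.
2,894 Mb = 361,810,800 bytes ÷ 1,073,741,824 = 0.337 GiB.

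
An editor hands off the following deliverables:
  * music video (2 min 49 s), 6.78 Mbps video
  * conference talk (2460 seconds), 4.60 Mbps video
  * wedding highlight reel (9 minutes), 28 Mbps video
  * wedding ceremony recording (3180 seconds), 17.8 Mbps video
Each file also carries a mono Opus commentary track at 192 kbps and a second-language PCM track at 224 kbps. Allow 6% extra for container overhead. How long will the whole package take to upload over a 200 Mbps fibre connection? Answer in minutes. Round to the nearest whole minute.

Audio total: 192 + 224 = 416 kbps = 0.416 Mbps.
music video: 7.196 Mbps × 169 s × 1.06 = 1289.1 Mb
conference talk: 5.016 Mbps × 2460 s × 1.06 = 13079.7 Mb
wedding highlight reel: 28.416 Mbps × 540 s × 1.06 = 16265.3 Mb
wedding ceremony recording: 18.216 Mbps × 3180 s × 1.06 = 61402.5 Mb
Total: 92036.6 Mb = 11504.6 MB.
At 200 Mbps: 92036.6 / 200 = 460 s ≈ 7.67 minutes.

8 minutes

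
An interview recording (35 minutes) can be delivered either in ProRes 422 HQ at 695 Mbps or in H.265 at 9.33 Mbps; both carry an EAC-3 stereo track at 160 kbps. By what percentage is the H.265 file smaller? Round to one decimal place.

98.6%

35 min = 2100 s
Audio: 160 kbps = 0.160 Mbps.
ProRes 422 HQ: 695.160 Mbps × 2100 s = 1459836.0 Mb = 182.480 GB.
H.265: 9.490 Mbps × 2100 s = 19929.0 Mb = 2.491 GB.
Reduction: (1 − 2.491/182.480) × 100 = 98.63%.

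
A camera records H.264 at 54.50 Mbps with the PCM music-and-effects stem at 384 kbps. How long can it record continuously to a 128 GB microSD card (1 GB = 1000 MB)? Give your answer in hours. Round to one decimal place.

5.2 hours

Audio: 384 kbps = 0.384 Mbps.
Total bitrate: 54.50 + 0.384 = 54.884 Mbps.
Capacity: 128 GB = 1,024,000 Mb.
Recording time: 1,024,000 / 54.884 = 18,658 s ≈ 5.18 hours.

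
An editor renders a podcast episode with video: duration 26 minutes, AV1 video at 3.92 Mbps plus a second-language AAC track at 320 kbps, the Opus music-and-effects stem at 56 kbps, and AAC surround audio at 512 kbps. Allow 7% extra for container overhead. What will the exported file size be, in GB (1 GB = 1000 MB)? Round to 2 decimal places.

26 min = 1560 s
Audio total: 320 + 56 + 512 = 888 kbps = 0.888 Mbps.
Total bitrate: 3.92 + 0.888 = 4.808 Mbps.
Stream data: 4.808 Mbps × 1560 s = 7500.5 Mb.
With 7% container overhead: ×1.07.
8,026 Mb ÷ 8 = 1,003 MB → 1.003 GB.

1.00 GB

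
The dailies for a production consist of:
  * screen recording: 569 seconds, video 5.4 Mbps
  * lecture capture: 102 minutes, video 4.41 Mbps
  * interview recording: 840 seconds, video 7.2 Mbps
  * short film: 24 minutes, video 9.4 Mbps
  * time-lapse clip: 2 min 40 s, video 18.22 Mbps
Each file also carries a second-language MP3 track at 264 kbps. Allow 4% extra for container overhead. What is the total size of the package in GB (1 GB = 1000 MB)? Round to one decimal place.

Audio: 264 kbps = 0.264 Mbps.
screen recording: 5.664 Mbps × 569 s × 1.04 = 3351.7 Mb
lecture capture: 4.674 Mbps × 6120 s × 1.04 = 29749.1 Mb
interview recording: 7.464 Mbps × 840 s × 1.04 = 6520.6 Mb
short film: 9.664 Mbps × 1440 s × 1.04 = 14472.8 Mb
time-lapse clip: 18.484 Mbps × 160 s × 1.04 = 3075.7 Mb
Total: 57169.9 Mb = 7146.2 MB.
= 7.146 GB.

7.1 GB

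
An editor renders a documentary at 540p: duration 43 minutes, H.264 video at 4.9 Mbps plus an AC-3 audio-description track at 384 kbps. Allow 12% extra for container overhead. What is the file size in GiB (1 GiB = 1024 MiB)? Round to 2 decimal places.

43 min = 2580 s
Audio: 384 kbps = 0.384 Mbps.
Total bitrate: 4.9 + 0.384 = 5.284 Mbps.
Stream data: 5.284 Mbps × 2580 s = 13632.7 Mb.
With 12% container overhead: ×1.12.
15,269 Mb = 1,908,580,800 bytes ÷ 1,073,741,824 = 1.778 GiB.

1.78 GiB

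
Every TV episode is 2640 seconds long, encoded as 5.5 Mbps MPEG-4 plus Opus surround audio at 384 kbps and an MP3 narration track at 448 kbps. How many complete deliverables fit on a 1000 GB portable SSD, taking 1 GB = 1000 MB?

Audio total: 384 + 448 = 832 kbps = 0.832 Mbps.
Total bitrate: 6.332 Mbps.
Per item: 6.332 Mbps × 2640 s = 16,716 Mb = 2,090 MB.
Capacity: 1000 GB = 8,000,000 Mb; 478.57 items → 478 complete.

478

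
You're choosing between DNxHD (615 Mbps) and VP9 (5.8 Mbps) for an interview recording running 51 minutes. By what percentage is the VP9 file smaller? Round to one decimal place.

99.1%

51 min = 3060 s
DNxHD: 615.000 Mbps × 3060 s = 1881900.0 Mb = 235.238 GB.
VP9: 5.800 Mbps × 3060 s = 17748.0 Mb = 2.219 GB.
Reduction: (1 − 2.219/235.238) × 100 = 99.06%.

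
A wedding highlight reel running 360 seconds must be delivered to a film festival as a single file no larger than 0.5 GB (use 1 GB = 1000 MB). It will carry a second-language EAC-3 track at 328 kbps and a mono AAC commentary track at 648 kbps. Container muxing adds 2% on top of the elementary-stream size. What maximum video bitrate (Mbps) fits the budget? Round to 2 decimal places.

9.92 Mbps

Budget: 0.5 GB = 4000.0 Mb.
Stream payload after overhead: 4000.0 / 1.02 = 3921.6 Mb.
Total bitrate budget: 3921.6 Mb / 360 s = 10.893 Mbps.
Audio total: 328 + 648 = 976 kbps = 0.976 Mbps.
Video: 10.893 − 0.976 = 9.917 Mbps.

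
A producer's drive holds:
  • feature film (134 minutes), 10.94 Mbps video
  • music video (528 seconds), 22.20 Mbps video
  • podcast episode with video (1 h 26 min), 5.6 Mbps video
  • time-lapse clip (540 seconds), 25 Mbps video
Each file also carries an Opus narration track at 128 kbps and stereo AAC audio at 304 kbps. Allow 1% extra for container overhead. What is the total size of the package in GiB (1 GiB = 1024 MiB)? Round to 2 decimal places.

17.43 GiB

Audio total: 128 + 304 = 432 kbps = 0.432 Mbps.
feature film: 11.372 Mbps × 8040 s × 1.01 = 92345.2 Mb
music video: 22.632 Mbps × 528 s × 1.01 = 12069.2 Mb
podcast episode with video: 6.032 Mbps × 5160 s × 1.01 = 31436.4 Mb
time-lapse clip: 25.432 Mbps × 540 s × 1.01 = 13870.6 Mb
Total: 149721.4 Mb = 18715.2 MB.
= 17.43 GiB.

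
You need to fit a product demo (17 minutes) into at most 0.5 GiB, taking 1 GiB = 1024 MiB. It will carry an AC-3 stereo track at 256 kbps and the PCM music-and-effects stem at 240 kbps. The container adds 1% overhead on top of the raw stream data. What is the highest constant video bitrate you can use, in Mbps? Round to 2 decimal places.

3.67 Mbps

Budget: 0.5 GiB = 4295.0 Mb.
Stream payload after overhead: 4295.0 / 1.01 = 4252.4 Mb.
17 min = 1020 s
Total bitrate budget: 4252.4 Mb / 1020 s = 4.169 Mbps.
Audio total: 256 + 240 = 496 kbps = 0.496 Mbps.
Video: 4.169 − 0.496 = 3.673 Mbps.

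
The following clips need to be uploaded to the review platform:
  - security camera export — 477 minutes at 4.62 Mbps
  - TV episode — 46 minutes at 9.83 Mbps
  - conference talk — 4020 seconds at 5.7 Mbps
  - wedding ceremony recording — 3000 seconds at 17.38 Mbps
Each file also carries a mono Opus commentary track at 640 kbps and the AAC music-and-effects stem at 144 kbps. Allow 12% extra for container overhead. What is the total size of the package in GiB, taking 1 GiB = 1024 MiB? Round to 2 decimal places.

34.49 GiB

Audio total: 640 + 144 = 784 kbps = 0.784 Mbps.
security camera export: 5.404 Mbps × 28620 s × 1.12 = 173222.0 Mb
TV episode: 10.614 Mbps × 2760 s × 1.12 = 32810.0 Mb
conference talk: 6.484 Mbps × 4020 s × 1.12 = 29193.6 Mb
wedding ceremony recording: 18.164 Mbps × 3000 s × 1.12 = 61031.0 Mb
Total: 296256.6 Mb = 37032.1 MB.
= 34.49 GiB.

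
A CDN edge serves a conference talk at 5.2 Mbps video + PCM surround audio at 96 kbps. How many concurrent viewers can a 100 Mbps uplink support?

Audio: 96 kbps = 0.096 Mbps.
Per-viewer media rate: 5.296 Mbps.
100 Mbps = 100.0 Mbps; 100.0 / 5.296 = 18.88 → 18 viewers.

18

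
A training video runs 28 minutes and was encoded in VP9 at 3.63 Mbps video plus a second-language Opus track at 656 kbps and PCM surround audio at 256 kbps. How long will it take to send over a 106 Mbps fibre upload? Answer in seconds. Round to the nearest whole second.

72 seconds

28 min = 1680 s
Audio total: 656 + 256 = 912 kbps = 0.912 Mbps.
Total bitrate: 4.542 Mbps.
File: 4.542 Mbps × 1680 s = 7630.6 Mb.
At 106 Mbps: 7630.6 / 106 = 72.0 s ≈ 72 seconds.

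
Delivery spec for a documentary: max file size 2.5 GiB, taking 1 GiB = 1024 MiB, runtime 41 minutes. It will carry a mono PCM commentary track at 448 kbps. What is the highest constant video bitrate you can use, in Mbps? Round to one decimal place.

Budget: 2.5 GiB = 21474.8 Mb.
41 min = 2460 s
Total bitrate budget: 21474.8 Mb / 2460 s = 8.730 Mbps.
Audio: 448 kbps = 0.448 Mbps.
Video: 8.730 − 0.448 = 8.282 Mbps.

8.3 Mbps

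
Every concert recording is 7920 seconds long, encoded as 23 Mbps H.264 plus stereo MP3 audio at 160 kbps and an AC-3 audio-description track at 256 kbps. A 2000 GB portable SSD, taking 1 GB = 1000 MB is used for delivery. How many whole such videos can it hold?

Audio total: 160 + 256 = 416 kbps = 0.416 Mbps.
Total bitrate: 23.416 Mbps.
Per item: 23.416 Mbps × 7920 s = 185,455 Mb = 23,182 MB.
Capacity: 2000 GB = 16,000,000 Mb; 86.27 items → 86 complete.

86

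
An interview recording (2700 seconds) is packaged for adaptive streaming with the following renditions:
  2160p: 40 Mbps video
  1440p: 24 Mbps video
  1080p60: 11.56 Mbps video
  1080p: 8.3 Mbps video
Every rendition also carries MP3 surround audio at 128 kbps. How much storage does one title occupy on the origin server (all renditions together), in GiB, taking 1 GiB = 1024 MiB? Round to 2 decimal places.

Audio: 128 kbps = 0.128 Mbps.
Sum of rendition bitrates: (40+0.128) + (24+0.128) + (11.56+0.128) + (8.3+0.128) = 84.372 Mbps.
× 2700 s = 227,804 Mb = 28,476 MB = 26.52 GiB.

26.52 GiB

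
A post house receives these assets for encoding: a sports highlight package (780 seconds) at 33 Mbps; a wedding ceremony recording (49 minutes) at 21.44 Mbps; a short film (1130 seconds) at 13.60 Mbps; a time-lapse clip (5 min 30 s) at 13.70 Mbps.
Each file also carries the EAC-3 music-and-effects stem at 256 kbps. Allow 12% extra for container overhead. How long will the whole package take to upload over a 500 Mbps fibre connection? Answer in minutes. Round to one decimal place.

Audio: 256 kbps = 0.256 Mbps.
sports highlight package: 33.256 Mbps × 780 s × 1.12 = 29052.4 Mb
wedding ceremony recording: 21.696 Mbps × 2940 s × 1.12 = 71440.6 Mb
short film: 13.856 Mbps × 1130 s × 1.12 = 17536.2 Mb
time-lapse clip: 13.956 Mbps × 330 s × 1.12 = 5158.1 Mb
Total: 123187.3 Mb = 15398.4 MB.
At 500 Mbps: 123187.3 / 500 = 246 s ≈ 4.11 minutes.

4.1 minutes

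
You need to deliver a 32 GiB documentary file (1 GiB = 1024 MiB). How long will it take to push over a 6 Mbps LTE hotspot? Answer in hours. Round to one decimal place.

File: 32 GiB = 274877.9 Mb.
At 6 Mbps: 274877.9 / 6 = 45813.0 s ≈ 12.7 hours.

12.7 hours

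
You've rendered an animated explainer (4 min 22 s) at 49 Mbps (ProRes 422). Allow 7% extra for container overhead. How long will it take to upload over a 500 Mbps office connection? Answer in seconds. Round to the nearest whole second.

4 min 22 s = 262 s
File: 49.000 Mbps × 262 s = 12838.0 Mb.
With 7% container overhead: ×1.07. → 13736.7 Mb.
At 500 Mbps: 13736.7 / 500 = 27.5 s ≈ 27.5 seconds.

27 seconds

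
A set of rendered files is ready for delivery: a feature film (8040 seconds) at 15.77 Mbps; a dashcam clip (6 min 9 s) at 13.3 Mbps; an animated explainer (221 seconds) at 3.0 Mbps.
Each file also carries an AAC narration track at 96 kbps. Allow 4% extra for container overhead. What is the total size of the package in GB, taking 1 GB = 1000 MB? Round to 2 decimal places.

17.31 GB

Audio: 96 kbps = 0.096 Mbps.
feature film: 15.866 Mbps × 8040 s × 1.04 = 132665.1 Mb
dashcam clip: 13.396 Mbps × 369 s × 1.04 = 5140.8 Mb
animated explainer: 3.096 Mbps × 221 s × 1.04 = 711.6 Mb
Total: 138517.6 Mb = 17314.7 MB.
= 17.31 GB.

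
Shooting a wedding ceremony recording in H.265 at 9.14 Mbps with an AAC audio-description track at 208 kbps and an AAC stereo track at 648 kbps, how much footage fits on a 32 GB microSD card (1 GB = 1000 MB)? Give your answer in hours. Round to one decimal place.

Audio total: 208 + 648 = 856 kbps = 0.856 Mbps.
Total bitrate: 9.14 + 0.856 = 9.996 Mbps.
Capacity: 32 GB = 256,000 Mb.
Recording time: 256,000 / 9.996 = 25,610 s ≈ 7.11 hours.

7.1 hours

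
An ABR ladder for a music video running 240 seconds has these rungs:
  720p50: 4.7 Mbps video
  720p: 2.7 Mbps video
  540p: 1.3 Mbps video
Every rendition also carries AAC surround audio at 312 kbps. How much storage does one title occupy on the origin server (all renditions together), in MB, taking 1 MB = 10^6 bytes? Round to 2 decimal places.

Audio: 312 kbps = 0.312 Mbps.
Sum of rendition bitrates: (4.7+0.312) + (2.7+0.312) + (1.3+0.312) = 9.636 Mbps.
× 240 s = 2,313 Mb = 289.1 MB = 289.1 MB.

289.08 MB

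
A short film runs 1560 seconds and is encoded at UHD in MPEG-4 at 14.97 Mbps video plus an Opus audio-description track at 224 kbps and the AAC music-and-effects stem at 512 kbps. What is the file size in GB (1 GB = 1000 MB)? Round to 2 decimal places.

Audio total: 224 + 512 = 736 kbps = 0.736 Mbps.
Total bitrate: 14.97 + 0.736 = 15.706 Mbps.
Stream data: 15.706 Mbps × 1560 s = 24501.4 Mb.
24,501 Mb ÷ 8 = 3,063 MB → 3.063 GB.

3.06 GB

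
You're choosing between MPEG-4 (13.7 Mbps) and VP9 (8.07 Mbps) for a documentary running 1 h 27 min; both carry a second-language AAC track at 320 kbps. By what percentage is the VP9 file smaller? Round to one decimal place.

40.2%

1 h 27 min = 87 min = 5220 s
Audio: 320 kbps = 0.320 Mbps.
MPEG-4: 14.020 Mbps × 5220 s = 73184.4 Mb = 9.148 GB.
VP9: 8.390 Mbps × 5220 s = 43795.8 Mb = 5.474 GB.
Reduction: (1 − 5.474/9.148) × 100 = 40.16%.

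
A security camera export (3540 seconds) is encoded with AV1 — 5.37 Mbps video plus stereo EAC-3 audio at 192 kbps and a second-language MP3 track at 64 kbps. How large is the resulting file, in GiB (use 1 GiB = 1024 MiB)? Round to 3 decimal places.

Audio total: 192 + 64 = 256 kbps = 0.256 Mbps.
Total bitrate: 5.37 + 0.256 = 5.626 Mbps.
Stream data: 5.626 Mbps × 3540 s = 19916.0 Mb.
19,916 Mb = 2,489,505,000 bytes ÷ 1,073,741,824 = 2.319 GiB.

2.319 GiB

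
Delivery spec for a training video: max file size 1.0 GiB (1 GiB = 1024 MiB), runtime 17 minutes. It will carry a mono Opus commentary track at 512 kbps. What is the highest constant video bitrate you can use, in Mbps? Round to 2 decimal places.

7.91 Mbps

Budget: 1.0 GiB = 8589.9 Mb.
17 min = 1020 s
Total bitrate budget: 8589.9 Mb / 1020 s = 8.422 Mbps.
Audio: 512 kbps = 0.512 Mbps.
Video: 8.422 − 0.512 = 7.910 Mbps.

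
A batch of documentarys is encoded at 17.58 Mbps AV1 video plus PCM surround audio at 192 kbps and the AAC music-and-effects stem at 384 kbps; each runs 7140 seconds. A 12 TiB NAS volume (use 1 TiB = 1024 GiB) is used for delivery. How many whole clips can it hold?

Audio total: 192 + 384 = 576 kbps = 0.576 Mbps.
Total bitrate: 18.156 Mbps.
Per item: 18.156 Mbps × 7140 s = 129,634 Mb = 16,204 MB.
Capacity: 12 TiB = 105,553,116 Mb; 814.24 items → 814 complete.

814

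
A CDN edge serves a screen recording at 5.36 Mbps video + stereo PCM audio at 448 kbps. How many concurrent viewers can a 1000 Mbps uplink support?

172

Audio: 448 kbps = 0.448 Mbps.
Per-viewer media rate: 5.808 Mbps.
1000 Mbps = 1,000 Mbps; 1,000 / 5.808 = 172.18 → 172 viewers.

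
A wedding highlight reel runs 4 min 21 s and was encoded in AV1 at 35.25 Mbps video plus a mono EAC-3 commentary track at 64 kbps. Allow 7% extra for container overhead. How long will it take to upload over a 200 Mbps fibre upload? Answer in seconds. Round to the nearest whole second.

49 seconds

4 min 21 s = 261 s
Audio: 64 kbps = 0.064 Mbps.
Total bitrate: 35.314 Mbps.
File: 35.314 Mbps × 261 s = 9217.0 Mb.
With 7% container overhead: ×1.07. → 9862.1 Mb.
At 200 Mbps: 9862.1 / 200 = 49.3 s ≈ 49.3 seconds.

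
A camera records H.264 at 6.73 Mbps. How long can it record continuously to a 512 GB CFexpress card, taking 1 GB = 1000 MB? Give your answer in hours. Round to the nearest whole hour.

Capacity: 512 GB = 4,096,000 Mb.
Recording time: 4,096,000 / 6.730 = 608,618 s ≈ 169 hours.

169 hours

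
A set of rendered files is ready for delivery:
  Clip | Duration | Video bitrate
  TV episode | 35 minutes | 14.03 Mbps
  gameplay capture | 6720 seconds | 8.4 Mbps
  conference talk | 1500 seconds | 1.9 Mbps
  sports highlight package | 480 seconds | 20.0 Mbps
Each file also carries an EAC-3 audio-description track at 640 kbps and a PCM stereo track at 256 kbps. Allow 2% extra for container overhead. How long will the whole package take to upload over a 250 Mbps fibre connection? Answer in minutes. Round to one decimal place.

7.3 minutes

Audio total: 640 + 256 = 896 kbps = 0.896 Mbps.
TV episode: 14.926 Mbps × 2100 s × 1.02 = 31971.5 Mb
gameplay capture: 9.296 Mbps × 6720 s × 1.02 = 63718.5 Mb
conference talk: 2.796 Mbps × 1500 s × 1.02 = 4277.9 Mb
sports highlight package: 20.896 Mbps × 480 s × 1.02 = 10230.7 Mb
Total: 110198.6 Mb = 13774.8 MB.
At 250 Mbps: 110198.6 / 250 = 441 s ≈ 7.35 minutes.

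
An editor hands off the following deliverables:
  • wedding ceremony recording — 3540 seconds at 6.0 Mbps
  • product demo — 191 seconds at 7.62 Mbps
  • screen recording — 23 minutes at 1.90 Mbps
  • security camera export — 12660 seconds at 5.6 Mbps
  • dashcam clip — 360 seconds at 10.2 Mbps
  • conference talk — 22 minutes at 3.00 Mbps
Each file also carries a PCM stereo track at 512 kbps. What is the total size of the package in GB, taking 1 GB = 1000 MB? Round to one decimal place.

Audio: 512 kbps = 0.512 Mbps.
wedding ceremony recording: 6.512 Mbps × 3540 s = 23052.5 Mb
product demo: 8.132 Mbps × 191 s = 1553.2 Mb
screen recording: 2.412 Mbps × 1380 s = 3328.6 Mb
security camera export: 6.112 Mbps × 12660 s = 77377.9 Mb
dashcam clip: 10.712 Mbps × 360 s = 3856.3 Mb
conference talk: 3.512 Mbps × 1320 s = 4635.8 Mb
Total: 113804.3 Mb = 14225.5 MB.
= 14.23 GB.

14.2 GB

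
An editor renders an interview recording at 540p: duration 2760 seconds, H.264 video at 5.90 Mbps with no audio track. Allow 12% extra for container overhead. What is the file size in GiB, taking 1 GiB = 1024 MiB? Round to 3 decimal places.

Total bitrate: 5.90 Mbps.
Stream data: 5.900 Mbps × 2760 s = 16284.0 Mb.
With 12% container overhead: ×1.12.
18,238 Mb = 2,279,760,000 bytes ÷ 1,073,741,824 = 2.123 GiB.

2.123 GiB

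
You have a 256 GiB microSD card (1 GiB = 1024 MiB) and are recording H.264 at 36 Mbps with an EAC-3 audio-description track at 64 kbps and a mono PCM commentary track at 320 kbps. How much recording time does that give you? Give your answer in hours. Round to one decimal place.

16.8 hours

Audio total: 64 + 320 = 384 kbps = 0.384 Mbps.
Total bitrate: 36 + 0.384 = 36.384 Mbps.
Capacity: 256 GiB = 2,199,023 Mb.
Recording time: 2,199,023 / 36.384 = 60,439 s ≈ 16.8 hours.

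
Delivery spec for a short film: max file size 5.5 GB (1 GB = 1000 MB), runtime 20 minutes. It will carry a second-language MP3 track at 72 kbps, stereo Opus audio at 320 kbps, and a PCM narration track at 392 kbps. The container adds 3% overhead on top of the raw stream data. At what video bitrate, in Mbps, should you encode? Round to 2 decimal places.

34.81 Mbps

Budget: 5.5 GB = 44000.0 Mb.
Stream payload after overhead: 44000.0 / 1.03 = 42718.4 Mb.
20 min = 1200 s
Total bitrate budget: 42718.4 Mb / 1200 s = 35.599 Mbps.
Audio total: 72 + 320 + 392 = 784 kbps = 0.784 Mbps.
Video: 35.599 − 0.784 = 34.815 Mbps.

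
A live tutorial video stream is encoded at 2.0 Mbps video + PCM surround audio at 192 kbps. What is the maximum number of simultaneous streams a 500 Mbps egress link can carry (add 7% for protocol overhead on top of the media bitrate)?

213

Audio: 192 kbps = 0.192 Mbps.
Per-viewer media rate: 2.192 Mbps.
On the wire with 7% overhead: 2.345 Mbps.
500 Mbps = 500.0 Mbps; 500.0 / 2.345 = 213.18 → 213 viewers.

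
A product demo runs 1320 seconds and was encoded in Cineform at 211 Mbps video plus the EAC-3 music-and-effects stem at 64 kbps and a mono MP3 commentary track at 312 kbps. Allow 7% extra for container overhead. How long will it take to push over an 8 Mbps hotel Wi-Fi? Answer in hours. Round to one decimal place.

10.4 hours

Audio total: 64 + 312 = 376 kbps = 0.376 Mbps.
Total bitrate: 211.376 Mbps.
File: 211.376 Mbps × 1320 s = 279016.3 Mb.
With 7% container overhead: ×1.07. → 298547.5 Mb.
At 8 Mbps: 298547.5 / 8 = 37318.4 s ≈ 10.4 hours.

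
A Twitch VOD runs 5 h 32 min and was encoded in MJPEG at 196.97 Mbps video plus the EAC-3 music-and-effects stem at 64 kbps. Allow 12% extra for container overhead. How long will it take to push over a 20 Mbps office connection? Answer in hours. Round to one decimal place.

61.1 hours

5 h 32 min = 332 min = 19920 s
Audio: 64 kbps = 0.064 Mbps.
Total bitrate: 197.034 Mbps.
File: 197.034 Mbps × 19920 s = 3924917.3 Mb.
With 12% container overhead: ×1.12. → 4395907.4 Mb.
At 20 Mbps: 4395907.4 / 20 = 219795.4 s ≈ 61.1 hours.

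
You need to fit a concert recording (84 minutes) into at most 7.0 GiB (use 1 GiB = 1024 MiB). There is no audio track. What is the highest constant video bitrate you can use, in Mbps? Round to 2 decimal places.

Budget: 7.0 GiB = 60129.5 Mb.
84 min = 5040 s
Total bitrate budget: 60129.5 Mb / 5040 s = 11.930 Mbps.

11.93 Mbps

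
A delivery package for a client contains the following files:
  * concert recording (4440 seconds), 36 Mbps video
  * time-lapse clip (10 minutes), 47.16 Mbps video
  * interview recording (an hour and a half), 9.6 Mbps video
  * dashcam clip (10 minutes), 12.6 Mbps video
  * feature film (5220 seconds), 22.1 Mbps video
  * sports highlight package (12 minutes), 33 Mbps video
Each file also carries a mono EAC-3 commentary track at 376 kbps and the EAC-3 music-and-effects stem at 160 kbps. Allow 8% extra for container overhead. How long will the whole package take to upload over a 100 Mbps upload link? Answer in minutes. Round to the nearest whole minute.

71 minutes

Audio total: 376 + 160 = 536 kbps = 0.536 Mbps.
concert recording: 36.536 Mbps × 4440 s × 1.08 = 175197.4 Mb
time-lapse clip: 47.696 Mbps × 600 s × 1.08 = 30907.0 Mb
interview recording: 10.136 Mbps × 5400 s × 1.08 = 59113.2 Mb
dashcam clip: 13.136 Mbps × 600 s × 1.08 = 8512.1 Mb
feature film: 22.636 Mbps × 5220 s × 1.08 = 127612.7 Mb
sports highlight package: 33.536 Mbps × 720 s × 1.08 = 26077.6 Mb
Total: 427420.0 Mb = 53427.5 MB.
At 100 Mbps: 427420.0 / 100 = 4274 s ≈ 71.2 minutes.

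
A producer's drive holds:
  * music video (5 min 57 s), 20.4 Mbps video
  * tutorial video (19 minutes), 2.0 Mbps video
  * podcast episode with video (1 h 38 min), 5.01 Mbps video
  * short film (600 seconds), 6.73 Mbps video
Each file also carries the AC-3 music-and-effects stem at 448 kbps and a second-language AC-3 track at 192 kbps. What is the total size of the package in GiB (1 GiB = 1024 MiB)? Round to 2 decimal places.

5.61 GiB

Audio total: 448 + 192 = 640 kbps = 0.640 Mbps.
music video: 21.040 Mbps × 357 s = 7511.3 Mb
tutorial video: 2.640 Mbps × 1140 s = 3009.6 Mb
podcast episode with video: 5.650 Mbps × 5880 s = 33222.0 Mb
short film: 7.370 Mbps × 600 s = 4422.0 Mb
Total: 48164.9 Mb = 6020.6 MB.
= 5.607 GiB.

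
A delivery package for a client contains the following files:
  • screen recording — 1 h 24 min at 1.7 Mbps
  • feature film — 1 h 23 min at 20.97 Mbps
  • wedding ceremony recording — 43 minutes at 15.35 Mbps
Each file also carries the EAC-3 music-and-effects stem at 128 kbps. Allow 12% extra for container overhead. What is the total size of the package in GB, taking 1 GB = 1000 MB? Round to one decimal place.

21.6 GB

Audio: 128 kbps = 0.128 Mbps.
screen recording: 1.828 Mbps × 5040 s × 1.12 = 10318.7 Mb
feature film: 21.098 Mbps × 4980 s × 1.12 = 117676.2 Mb
wedding ceremony recording: 15.478 Mbps × 2580 s × 1.12 = 44725.2 Mb
Total: 172720.1 Mb = 21590.0 MB.
= 21.59 GB.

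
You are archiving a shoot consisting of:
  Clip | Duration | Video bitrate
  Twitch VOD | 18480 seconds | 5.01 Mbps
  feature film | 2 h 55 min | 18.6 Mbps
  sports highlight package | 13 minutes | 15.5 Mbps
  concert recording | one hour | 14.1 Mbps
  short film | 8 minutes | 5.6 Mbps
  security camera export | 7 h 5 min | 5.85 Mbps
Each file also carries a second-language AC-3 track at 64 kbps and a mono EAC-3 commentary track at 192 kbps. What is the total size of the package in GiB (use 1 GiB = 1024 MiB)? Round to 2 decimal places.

Audio total: 64 + 192 = 256 kbps = 0.256 Mbps.
Twitch VOD: 5.266 Mbps × 18480 s = 97315.7 Mb
feature film: 18.856 Mbps × 10500 s = 197988.0 Mb
sports highlight package: 15.756 Mbps × 780 s = 12289.7 Mb
concert recording: 14.356 Mbps × 3600 s = 51681.6 Mb
short film: 5.856 Mbps × 480 s = 2810.9 Mb
security camera export: 6.106 Mbps × 25500 s = 155703.0 Mb
Total: 517788.8 Mb = 64723.6 MB.
= 60.28 GiB.

60.28 GiB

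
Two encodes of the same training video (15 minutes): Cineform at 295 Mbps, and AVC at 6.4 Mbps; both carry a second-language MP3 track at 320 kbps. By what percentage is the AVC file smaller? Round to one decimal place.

15 min = 900 s
Audio: 320 kbps = 0.320 Mbps.
Cineform: 295.320 Mbps × 900 s = 265788.0 Mb = 33.224 GB.
AVC: 6.720 Mbps × 900 s = 6048.0 Mb = 0.756 GB.
Reduction: (1 − 0.756/33.224) × 100 = 97.72%.

97.7%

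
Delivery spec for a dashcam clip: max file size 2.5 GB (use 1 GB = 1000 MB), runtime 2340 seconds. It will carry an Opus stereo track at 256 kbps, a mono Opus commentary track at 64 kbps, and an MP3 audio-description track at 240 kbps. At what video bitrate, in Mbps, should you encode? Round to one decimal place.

8.0 Mbps

Budget: 2.5 GB = 20000.0 Mb.
Total bitrate budget: 20000.0 Mb / 2340 s = 8.547 Mbps.
Audio total: 256 + 64 + 240 = 560 kbps = 0.560 Mbps.
Video: 8.547 − 0.560 = 7.987 Mbps.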